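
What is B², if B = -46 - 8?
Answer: 2916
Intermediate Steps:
B = -54
B² = (-54)² = 2916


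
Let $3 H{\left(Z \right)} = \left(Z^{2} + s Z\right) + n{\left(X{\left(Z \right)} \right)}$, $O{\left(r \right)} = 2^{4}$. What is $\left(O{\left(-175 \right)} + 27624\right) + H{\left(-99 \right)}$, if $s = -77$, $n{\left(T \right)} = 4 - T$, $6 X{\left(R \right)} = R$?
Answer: $\frac{200729}{6} \approx 33455.0$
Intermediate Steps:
$X{\left(R \right)} = \frac{R}{6}$
$O{\left(r \right)} = 16$
$H{\left(Z \right)} = \frac{4}{3} - \frac{463 Z}{18} + \frac{Z^{2}}{3}$ ($H{\left(Z \right)} = \frac{\left(Z^{2} - 77 Z\right) - \left(-4 + \frac{Z}{6}\right)}{3} = \frac{4 + Z^{2} - \frac{463 Z}{6}}{3} = \frac{4}{3} - \frac{463 Z}{18} + \frac{Z^{2}}{3}$)
$\left(O{\left(-175 \right)} + 27624\right) + H{\left(-99 \right)} = \left(16 + 27624\right) + \left(\frac{4}{3} - - \frac{5093}{2} + \frac{\left(-99\right)^{2}}{3}\right) = 27640 + \left(\frac{4}{3} + \frac{5093}{2} + \frac{1}{3} \cdot 9801\right) = 27640 + \left(\frac{4}{3} + \frac{5093}{2} + 3267\right) = 27640 + \frac{34889}{6} = \frac{200729}{6}$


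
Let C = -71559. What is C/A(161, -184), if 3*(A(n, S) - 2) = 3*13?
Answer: -23853/5 ≈ -4770.6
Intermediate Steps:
A(n, S) = 15 (A(n, S) = 2 + (3*13)/3 = 2 + (⅓)*39 = 2 + 13 = 15)
C/A(161, -184) = -71559/15 = -71559*1/15 = -23853/5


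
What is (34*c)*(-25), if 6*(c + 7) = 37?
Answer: 2125/3 ≈ 708.33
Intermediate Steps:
c = -⅚ (c = -7 + (⅙)*37 = -7 + 37/6 = -⅚ ≈ -0.83333)
(34*c)*(-25) = (34*(-⅚))*(-25) = -85/3*(-25) = 2125/3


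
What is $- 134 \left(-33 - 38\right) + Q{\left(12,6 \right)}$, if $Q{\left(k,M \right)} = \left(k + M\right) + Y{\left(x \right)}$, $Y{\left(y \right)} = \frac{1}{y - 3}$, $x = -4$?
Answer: $\frac{66723}{7} \approx 9531.9$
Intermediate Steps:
$Y{\left(y \right)} = \frac{1}{-3 + y}$
$Q{\left(k,M \right)} = - \frac{1}{7} + M + k$ ($Q{\left(k,M \right)} = \left(k + M\right) + \frac{1}{-3 - 4} = \left(M + k\right) + \frac{1}{-7} = \left(M + k\right) - \frac{1}{7} = - \frac{1}{7} + M + k$)
$- 134 \left(-33 - 38\right) + Q{\left(12,6 \right)} = - 134 \left(-33 - 38\right) + \left(- \frac{1}{7} + 6 + 12\right) = \left(-134\right) \left(-71\right) + \frac{125}{7} = 9514 + \frac{125}{7} = \frac{66723}{7}$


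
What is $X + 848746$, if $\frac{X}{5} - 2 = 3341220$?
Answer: $17554856$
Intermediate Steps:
$X = 16706110$ ($X = 10 + 5 \cdot 3341220 = 10 + 16706100 = 16706110$)
$X + 848746 = 16706110 + 848746 = 17554856$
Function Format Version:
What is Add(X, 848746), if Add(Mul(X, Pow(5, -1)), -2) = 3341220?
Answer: 17554856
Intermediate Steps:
X = 16706110 (X = Add(10, Mul(5, 3341220)) = Add(10, 16706100) = 16706110)
Add(X, 848746) = Add(16706110, 848746) = 17554856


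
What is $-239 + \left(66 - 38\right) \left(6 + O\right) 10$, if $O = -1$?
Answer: $1161$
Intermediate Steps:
$-239 + \left(66 - 38\right) \left(6 + O\right) 10 = -239 + \left(66 - 38\right) \left(6 - 1\right) 10 = -239 + 28 \cdot 5 \cdot 10 = -239 + 28 \cdot 50 = -239 + 1400 = 1161$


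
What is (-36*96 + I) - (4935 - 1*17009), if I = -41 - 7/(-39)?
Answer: 334510/39 ≈ 8577.2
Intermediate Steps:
I = -1592/39 (I = -41 - 7*(-1/39) = -41 + 7/39 = -1592/39 ≈ -40.820)
(-36*96 + I) - (4935 - 1*17009) = (-36*96 - 1592/39) - (4935 - 1*17009) = (-3456 - 1592/39) - (4935 - 17009) = -136376/39 - 1*(-12074) = -136376/39 + 12074 = 334510/39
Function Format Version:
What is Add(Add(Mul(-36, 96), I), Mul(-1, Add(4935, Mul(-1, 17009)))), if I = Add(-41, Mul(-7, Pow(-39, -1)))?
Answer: Rational(334510, 39) ≈ 8577.2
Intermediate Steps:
I = Rational(-1592, 39) (I = Add(-41, Mul(-7, Rational(-1, 39))) = Add(-41, Rational(7, 39)) = Rational(-1592, 39) ≈ -40.820)
Add(Add(Mul(-36, 96), I), Mul(-1, Add(4935, Mul(-1, 17009)))) = Add(Add(Mul(-36, 96), Rational(-1592, 39)), Mul(-1, Add(4935, Mul(-1, 17009)))) = Add(Add(-3456, Rational(-1592, 39)), Mul(-1, Add(4935, -17009))) = Add(Rational(-136376, 39), Mul(-1, -12074)) = Add(Rational(-136376, 39), 12074) = Rational(334510, 39)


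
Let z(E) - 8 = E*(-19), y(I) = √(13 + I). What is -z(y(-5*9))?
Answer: -8 + 76*I*√2 ≈ -8.0 + 107.48*I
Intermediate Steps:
z(E) = 8 - 19*E (z(E) = 8 + E*(-19) = 8 - 19*E)
-z(y(-5*9)) = -(8 - 19*√(13 - 5*9)) = -(8 - 19*√(13 - 45)) = -(8 - 76*I*√2) = -8 + 76*I*√2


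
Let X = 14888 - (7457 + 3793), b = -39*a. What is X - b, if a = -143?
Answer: -1939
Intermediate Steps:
b = 5577 (b = -39*(-143) = 5577)
X = 3638 (X = 14888 - 1*11250 = 14888 - 11250 = 3638)
X - b = 3638 - 1*5577 = 3638 - 5577 = -1939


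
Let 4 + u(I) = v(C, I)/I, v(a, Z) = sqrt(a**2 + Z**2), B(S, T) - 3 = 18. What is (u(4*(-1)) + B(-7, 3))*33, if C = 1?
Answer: 561 - 33*sqrt(17)/4 ≈ 526.98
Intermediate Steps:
B(S, T) = 21 (B(S, T) = 3 + 18 = 21)
v(a, Z) = sqrt(Z**2 + a**2)
u(I) = -4 + sqrt(1 + I**2)/I (u(I) = -4 + sqrt(I**2 + 1**2)/I = -4 + sqrt(I**2 + 1)/I = -4 + sqrt(1 + I**2)/I)
(u(4*(-1)) + B(-7, 3))*33 = ((-4 + sqrt(1 + (4*(-1))**2)/((4*(-1)))) + 21)*33 = ((-4 + sqrt(1 + (-4)**2)/(-4)) + 21)*33 = ((-4 - sqrt(1 + 16)/4) + 21)*33 = ((-4 - sqrt(17)/4) + 21)*33 = (17 - sqrt(17)/4)*33 = 561 - 33*sqrt(17)/4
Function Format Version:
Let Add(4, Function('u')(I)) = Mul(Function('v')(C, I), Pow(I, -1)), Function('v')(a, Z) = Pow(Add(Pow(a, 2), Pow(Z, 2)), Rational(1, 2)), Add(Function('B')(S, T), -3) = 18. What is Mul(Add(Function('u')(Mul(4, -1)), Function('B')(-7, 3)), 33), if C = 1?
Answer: Add(561, Mul(Rational(-33, 4), Pow(17, Rational(1, 2)))) ≈ 526.98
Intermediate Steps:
Function('B')(S, T) = 21 (Function('B')(S, T) = Add(3, 18) = 21)
Function('v')(a, Z) = Pow(Add(Pow(Z, 2), Pow(a, 2)), Rational(1, 2))
Function('u')(I) = Add(-4, Mul(Pow(I, -1), Pow(Add(1, Pow(I, 2)), Rational(1, 2)))) (Function('u')(I) = Add(-4, Mul(Pow(Add(Pow(I, 2), Pow(1, 2)), Rational(1, 2)), Pow(I, -1))) = Add(-4, Mul(Pow(Add(Pow(I, 2), 1), Rational(1, 2)), Pow(I, -1))) = Add(-4, Mul(Pow(Add(1, Pow(I, 2)), Rational(1, 2)), Pow(I, -1))) = Add(-4, Mul(Pow(I, -1), Pow(Add(1, Pow(I, 2)), Rational(1, 2)))))
Mul(Add(Function('u')(Mul(4, -1)), Function('B')(-7, 3)), 33) = Mul(Add(Add(-4, Mul(Pow(Mul(4, -1), -1), Pow(Add(1, Pow(Mul(4, -1), 2)), Rational(1, 2)))), 21), 33) = Mul(Add(Add(-4, Mul(Pow(-4, -1), Pow(Add(1, Pow(-4, 2)), Rational(1, 2)))), 21), 33) = Mul(Add(Add(-4, Mul(Rational(-1, 4), Pow(Add(1, 16), Rational(1, 2)))), 21), 33) = Mul(Add(Add(-4, Mul(Rational(-1, 4), Pow(17, Rational(1, 2)))), 21), 33) = Mul(Add(17, Mul(Rational(-1, 4), Pow(17, Rational(1, 2)))), 33) = Add(561, Mul(Rational(-33, 4), Pow(17, Rational(1, 2))))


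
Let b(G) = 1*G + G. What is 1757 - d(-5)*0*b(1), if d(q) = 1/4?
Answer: 1757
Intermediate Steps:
b(G) = 2*G (b(G) = G + G = 2*G)
d(q) = ¼ (d(q) = 1*(¼) = ¼)
1757 - d(-5)*0*b(1) = 1757 - (¼)*0*2*1 = 1757 - 0*2 = 1757 - 1*0 = 1757 + 0 = 1757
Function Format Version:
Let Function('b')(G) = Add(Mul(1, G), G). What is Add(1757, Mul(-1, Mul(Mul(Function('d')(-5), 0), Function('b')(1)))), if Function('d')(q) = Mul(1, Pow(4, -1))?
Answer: 1757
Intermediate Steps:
Function('b')(G) = Mul(2, G) (Function('b')(G) = Add(G, G) = Mul(2, G))
Function('d')(q) = Rational(1, 4) (Function('d')(q) = Mul(1, Rational(1, 4)) = Rational(1, 4))
Add(1757, Mul(-1, Mul(Mul(Function('d')(-5), 0), Function('b')(1)))) = Add(1757, Mul(-1, Mul(Mul(Rational(1, 4), 0), Mul(2, 1)))) = Add(1757, Mul(-1, Mul(0, 2))) = Add(1757, Mul(-1, 0)) = Add(1757, 0) = 1757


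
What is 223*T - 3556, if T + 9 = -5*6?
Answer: -12253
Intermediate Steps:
T = -39 (T = -9 - 5*6 = -9 - 30 = -39)
223*T - 3556 = 223*(-39) - 3556 = -8697 - 3556 = -12253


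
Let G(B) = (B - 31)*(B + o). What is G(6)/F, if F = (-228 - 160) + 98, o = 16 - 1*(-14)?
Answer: 90/29 ≈ 3.1034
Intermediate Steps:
o = 30 (o = 16 + 14 = 30)
F = -290 (F = -388 + 98 = -290)
G(B) = (-31 + B)*(30 + B) (G(B) = (B - 31)*(B + 30) = (-31 + B)*(30 + B))
G(6)/F = (-930 + 6² - 1*6)/(-290) = (-930 + 36 - 6)*(-1/290) = -900*(-1/290) = 90/29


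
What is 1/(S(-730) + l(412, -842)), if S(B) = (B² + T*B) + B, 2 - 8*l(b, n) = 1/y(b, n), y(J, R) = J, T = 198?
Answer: 3296/1277629303 ≈ 2.5798e-6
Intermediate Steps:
l(b, n) = ¼ - 1/(8*b)
S(B) = B² + 199*B (S(B) = (B² + 198*B) + B = B² + 199*B)
1/(S(-730) + l(412, -842)) = 1/(-730*(199 - 730) + (⅛)*(-1 + 2*412)/412) = 1/(-730*(-531) + (⅛)*(1/412)*(-1 + 824)) = 1/(387630 + (⅛)*(1/412)*823) = 1/(387630 + 823/3296) = 1/(1277629303/3296) = 3296/1277629303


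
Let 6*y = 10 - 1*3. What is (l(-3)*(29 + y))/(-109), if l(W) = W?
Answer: 181/218 ≈ 0.83028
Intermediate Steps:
y = 7/6 (y = (10 - 1*3)/6 = (10 - 3)/6 = (1/6)*7 = 7/6 ≈ 1.1667)
(l(-3)*(29 + y))/(-109) = -3*(29 + 7/6)/(-109) = -3*181/6*(-1/109) = -181/2*(-1/109) = 181/218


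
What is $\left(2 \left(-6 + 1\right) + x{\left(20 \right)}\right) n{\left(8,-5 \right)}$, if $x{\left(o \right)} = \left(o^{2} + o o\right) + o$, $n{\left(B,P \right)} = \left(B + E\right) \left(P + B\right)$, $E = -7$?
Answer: $2430$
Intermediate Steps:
$n{\left(B,P \right)} = \left(-7 + B\right) \left(B + P\right)$ ($n{\left(B,P \right)} = \left(B - 7\right) \left(P + B\right) = \left(-7 + B\right) \left(B + P\right)$)
$x{\left(o \right)} = o + 2 o^{2}$ ($x{\left(o \right)} = \left(o^{2} + o^{2}\right) + o = 2 o^{2} + o = o + 2 o^{2}$)
$\left(2 \left(-6 + 1\right) + x{\left(20 \right)}\right) n{\left(8,-5 \right)} = \left(2 \left(-6 + 1\right) + 20 \left(1 + 2 \cdot 20\right)\right) \left(8^{2} - 56 - -35 + 8 \left(-5\right)\right) = \left(2 \left(-5\right) + 20 \left(1 + 40\right)\right) \left(64 - 56 + 35 - 40\right) = \left(-10 + 20 \cdot 41\right) 3 = \left(-10 + 820\right) 3 = 810 \cdot 3 = 2430$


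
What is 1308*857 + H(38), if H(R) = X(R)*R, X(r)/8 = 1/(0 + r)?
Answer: 1120964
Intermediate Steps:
X(r) = 8/r (X(r) = 8/(0 + r) = 8/r)
H(R) = 8 (H(R) = (8/R)*R = 8)
1308*857 + H(38) = 1308*857 + 8 = 1120956 + 8 = 1120964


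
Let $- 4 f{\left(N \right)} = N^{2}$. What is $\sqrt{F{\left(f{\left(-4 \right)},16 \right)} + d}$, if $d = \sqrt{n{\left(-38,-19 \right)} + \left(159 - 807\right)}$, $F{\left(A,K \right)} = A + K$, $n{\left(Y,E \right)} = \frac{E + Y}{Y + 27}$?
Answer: $\frac{\sqrt{1452 + 11 i \sqrt{77781}}}{11} \approx 4.4749 + 2.8329 i$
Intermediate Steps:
$n{\left(Y,E \right)} = \frac{E + Y}{27 + Y}$
$f{\left(N \right)} = - \frac{N^{2}}{4}$
$d = \frac{i \sqrt{77781}}{11}$ ($d = \sqrt{\frac{-19 - 38}{27 - 38} + \left(159 - 807\right)} = \sqrt{\frac{1}{-11} \left(-57\right) + \left(159 - 807\right)} = \sqrt{\left(- \frac{1}{11}\right) \left(-57\right) - 648} = \sqrt{\frac{57}{11} - 648} = \sqrt{- \frac{7071}{11}} = \frac{i \sqrt{77781}}{11} \approx 25.354 i$)
$\sqrt{F{\left(f{\left(-4 \right)},16 \right)} + d} = \sqrt{\left(- \frac{\left(-4\right)^{2}}{4} + 16\right) + \frac{i \sqrt{77781}}{11}} = \sqrt{\left(\left(- \frac{1}{4}\right) 16 + 16\right) + \frac{i \sqrt{77781}}{11}} = \sqrt{\left(-4 + 16\right) + \frac{i \sqrt{77781}}{11}} = \sqrt{12 + \frac{i \sqrt{77781}}{11}}$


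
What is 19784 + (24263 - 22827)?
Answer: 21220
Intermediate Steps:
19784 + (24263 - 22827) = 19784 + 1436 = 21220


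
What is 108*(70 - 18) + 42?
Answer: 5658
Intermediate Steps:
108*(70 - 18) + 42 = 108*52 + 42 = 5616 + 42 = 5658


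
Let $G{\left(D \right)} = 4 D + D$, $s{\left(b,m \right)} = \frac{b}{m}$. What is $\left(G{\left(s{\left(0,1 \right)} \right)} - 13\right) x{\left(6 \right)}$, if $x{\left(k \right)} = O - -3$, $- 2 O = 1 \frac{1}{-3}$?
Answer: $- \frac{247}{6} \approx -41.167$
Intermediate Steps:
$O = \frac{1}{6}$ ($O = - \frac{1 \frac{1}{-3}}{2} = - \frac{1 \left(- \frac{1}{3}\right)}{2} = \left(- \frac{1}{2}\right) \left(- \frac{1}{3}\right) = \frac{1}{6} \approx 0.16667$)
$G{\left(D \right)} = 5 D$
$x{\left(k \right)} = \frac{19}{6}$ ($x{\left(k \right)} = \frac{1}{6} - -3 = \frac{1}{6} + 3 = \frac{19}{6}$)
$\left(G{\left(s{\left(0,1 \right)} \right)} - 13\right) x{\left(6 \right)} = \left(5 \cdot \frac{0}{1} - 13\right) \frac{19}{6} = \left(5 \cdot 0 \cdot 1 - 13\right) \frac{19}{6} = \left(5 \cdot 0 - 13\right) \frac{19}{6} = \left(0 - 13\right) \frac{19}{6} = \left(-13\right) \frac{19}{6} = - \frac{247}{6}$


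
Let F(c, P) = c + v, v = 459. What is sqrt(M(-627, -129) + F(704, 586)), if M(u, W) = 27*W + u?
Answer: I*sqrt(2947) ≈ 54.286*I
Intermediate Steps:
M(u, W) = u + 27*W
F(c, P) = 459 + c (F(c, P) = c + 459 = 459 + c)
sqrt(M(-627, -129) + F(704, 586)) = sqrt((-627 + 27*(-129)) + (459 + 704)) = sqrt((-627 - 3483) + 1163) = sqrt(-4110 + 1163) = sqrt(-2947) = I*sqrt(2947)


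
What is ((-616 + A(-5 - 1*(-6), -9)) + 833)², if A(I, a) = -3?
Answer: 45796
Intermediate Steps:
((-616 + A(-5 - 1*(-6), -9)) + 833)² = ((-616 - 3) + 833)² = (-619 + 833)² = 214² = 45796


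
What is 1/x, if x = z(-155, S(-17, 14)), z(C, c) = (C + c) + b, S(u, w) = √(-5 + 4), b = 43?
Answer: -112/12545 - I/12545 ≈ -0.0089279 - 7.9713e-5*I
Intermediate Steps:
S(u, w) = I (S(u, w) = √(-1) = I)
z(C, c) = 43 + C + c (z(C, c) = (C + c) + 43 = 43 + C + c)
x = -112 + I (x = 43 - 155 + I = -112 + I ≈ -112.0 + 1.0*I)
1/x = 1/(-112 + I) = (-112 - I)/12545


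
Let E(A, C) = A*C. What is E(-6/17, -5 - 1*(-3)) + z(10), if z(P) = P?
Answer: 182/17 ≈ 10.706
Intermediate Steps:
E(-6/17, -5 - 1*(-3)) + z(10) = (-6/17)*(-5 - 1*(-3)) + 10 = (-6*1/17)*(-5 + 3) + 10 = -6/17*(-2) + 10 = 12/17 + 10 = 182/17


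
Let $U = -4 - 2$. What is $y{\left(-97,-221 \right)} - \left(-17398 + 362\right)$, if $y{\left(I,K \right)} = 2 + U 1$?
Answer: $17032$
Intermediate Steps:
$U = -6$
$y{\left(I,K \right)} = -4$ ($y{\left(I,K \right)} = 2 - 6 = -4$)
$y{\left(-97,-221 \right)} - \left(-17398 + 362\right) = -4 - \left(-17398 + 362\right) = -4 - -17036 = -4 + 17036 = 17032$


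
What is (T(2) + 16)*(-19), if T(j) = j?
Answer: -342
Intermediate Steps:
(T(2) + 16)*(-19) = (2 + 16)*(-19) = 18*(-19) = -342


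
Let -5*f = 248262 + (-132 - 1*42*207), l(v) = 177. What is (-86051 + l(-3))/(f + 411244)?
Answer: -214685/908392 ≈ -0.23634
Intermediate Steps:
f = -239436/5 (f = -(248262 + (-132 - 1*42*207))/5 = -(248262 + (-132 - 42*207))/5 = -(248262 + (-132 - 8694))/5 = -(248262 - 8826)/5 = -1/5*239436 = -239436/5 ≈ -47887.)
(-86051 + l(-3))/(f + 411244) = (-86051 + 177)/(-239436/5 + 411244) = -85874/1816784/5 = -85874*5/1816784 = -214685/908392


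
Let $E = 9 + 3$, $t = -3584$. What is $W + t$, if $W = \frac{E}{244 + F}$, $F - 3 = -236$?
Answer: $- \frac{39412}{11} \approx -3582.9$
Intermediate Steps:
$F = -233$ ($F = 3 - 236 = -233$)
$E = 12$
$W = \frac{12}{11}$ ($W = \frac{1}{244 - 233} \cdot 12 = \frac{1}{11} \cdot 12 = \frac{12}{11} \approx 1.0909$)
$W + t = \frac{12}{11} - 3584 = - \frac{39412}{11}$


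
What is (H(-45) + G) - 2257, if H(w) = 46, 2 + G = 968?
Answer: -1245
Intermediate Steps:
G = 966 (G = -2 + 968 = 966)
(H(-45) + G) - 2257 = (46 + 966) - 2257 = 1012 - 2257 = -1245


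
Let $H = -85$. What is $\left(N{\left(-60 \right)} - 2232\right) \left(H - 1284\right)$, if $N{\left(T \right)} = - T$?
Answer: $2973468$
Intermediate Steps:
$\left(N{\left(-60 \right)} - 2232\right) \left(H - 1284\right) = \left(\left(-1\right) \left(-60\right) - 2232\right) \left(-85 - 1284\right) = \left(60 - 2232\right) \left(-1369\right) = \left(-2172\right) \left(-1369\right) = 2973468$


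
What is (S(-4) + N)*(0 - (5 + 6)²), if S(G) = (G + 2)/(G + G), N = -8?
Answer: 3751/4 ≈ 937.75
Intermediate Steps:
S(G) = (2 + G)/(2*G) (S(G) = (2 + G)/((2*G)) = (2 + G)*(1/(2*G)) = (2 + G)/(2*G))
(S(-4) + N)*(0 - (5 + 6)²) = ((½)*(2 - 4)/(-4) - 8)*(0 - (5 + 6)²) = ((½)*(-¼)*(-2) - 8)*(0 - 1*11²) = (¼ - 8)*(0 - 1*121) = -31*(0 - 121)/4 = -31/4*(-121) = 3751/4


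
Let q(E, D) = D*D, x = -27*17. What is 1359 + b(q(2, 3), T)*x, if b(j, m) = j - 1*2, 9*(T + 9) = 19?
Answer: -1854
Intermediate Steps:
x = -459
T = -62/9 (T = -9 + (1/9)*19 = -9 + 19/9 = -62/9 ≈ -6.8889)
q(E, D) = D**2
b(j, m) = -2 + j (b(j, m) = j - 2 = -2 + j)
1359 + b(q(2, 3), T)*x = 1359 + (-2 + 3**2)*(-459) = 1359 + (-2 + 9)*(-459) = 1359 + 7*(-459) = 1359 - 3213 = -1854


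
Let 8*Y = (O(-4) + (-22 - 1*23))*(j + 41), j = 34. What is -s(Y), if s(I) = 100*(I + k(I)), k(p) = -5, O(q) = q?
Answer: 92875/2 ≈ 46438.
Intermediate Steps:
Y = -3675/8 (Y = ((-4 + (-22 - 1*23))*(34 + 41))/8 = ((-4 + (-22 - 23))*75)/8 = ((-4 - 45)*75)/8 = (-49*75)/8 = (1/8)*(-3675) = -3675/8 ≈ -459.38)
s(I) = -500 + 100*I (s(I) = 100*(I - 5) = 100*(-5 + I) = -500 + 100*I)
-s(Y) = -(-500 + 100*(-3675/8)) = -(-500 - 91875/2) = -1*(-92875/2) = 92875/2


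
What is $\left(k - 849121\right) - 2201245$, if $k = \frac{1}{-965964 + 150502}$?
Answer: $- \frac{2487457559093}{815462} \approx -3.0504 \cdot 10^{6}$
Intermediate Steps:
$k = - \frac{1}{815462}$ ($k = \frac{1}{-815462} = - \frac{1}{815462} \approx -1.2263 \cdot 10^{-6}$)
$\left(k - 849121\right) - 2201245 = \left(- \frac{1}{815462} - 849121\right) - 2201245 = - \frac{692425908903}{815462} - 2201245 = - \frac{2487457559093}{815462}$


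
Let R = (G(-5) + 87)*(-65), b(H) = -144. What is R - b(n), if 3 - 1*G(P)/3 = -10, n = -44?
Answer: -8046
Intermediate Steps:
G(P) = 39 (G(P) = 9 - 3*(-10) = 9 + 30 = 39)
R = -8190 (R = (39 + 87)*(-65) = 126*(-65) = -8190)
R - b(n) = -8190 - 1*(-144) = -8190 + 144 = -8046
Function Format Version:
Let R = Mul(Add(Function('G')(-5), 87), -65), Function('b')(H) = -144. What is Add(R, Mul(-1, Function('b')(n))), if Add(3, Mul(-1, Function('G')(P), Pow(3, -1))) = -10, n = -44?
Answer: -8046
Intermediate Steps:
Function('G')(P) = 39 (Function('G')(P) = Add(9, Mul(-3, -10)) = Add(9, 30) = 39)
R = -8190 (R = Mul(Add(39, 87), -65) = Mul(126, -65) = -8190)
Add(R, Mul(-1, Function('b')(n))) = Add(-8190, Mul(-1, -144)) = Add(-8190, 144) = -8046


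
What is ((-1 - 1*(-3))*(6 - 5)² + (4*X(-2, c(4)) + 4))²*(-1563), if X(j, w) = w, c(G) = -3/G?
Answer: -14067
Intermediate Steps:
((-1 - 1*(-3))*(6 - 5)² + (4*X(-2, c(4)) + 4))²*(-1563) = ((-1 - 1*(-3))*(6 - 5)² + (4*(-3/4) + 4))²*(-1563) = ((-1 + 3)*1² + (4*(-3*¼) + 4))²*(-1563) = (2*1 + (4*(-¾) + 4))²*(-1563) = (2 + (-3 + 4))²*(-1563) = (2 + 1)²*(-1563) = 3²*(-1563) = 9*(-1563) = -14067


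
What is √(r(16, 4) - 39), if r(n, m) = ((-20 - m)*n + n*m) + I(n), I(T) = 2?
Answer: I*√357 ≈ 18.894*I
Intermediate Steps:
r(n, m) = 2 + m*n + n*(-20 - m) (r(n, m) = ((-20 - m)*n + n*m) + 2 = (n*(-20 - m) + m*n) + 2 = (m*n + n*(-20 - m)) + 2 = 2 + m*n + n*(-20 - m))
√(r(16, 4) - 39) = √((2 - 20*16) - 39) = √((2 - 320) - 39) = √(-318 - 39) = √(-357) = I*√357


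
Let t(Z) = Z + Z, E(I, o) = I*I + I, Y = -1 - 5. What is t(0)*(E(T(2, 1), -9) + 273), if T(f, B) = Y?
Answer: 0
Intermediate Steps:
Y = -6
T(f, B) = -6
E(I, o) = I + I² (E(I, o) = I² + I = I + I²)
t(Z) = 2*Z
t(0)*(E(T(2, 1), -9) + 273) = (2*0)*(-6*(1 - 6) + 273) = 0*(-6*(-5) + 273) = 0*(30 + 273) = 0*303 = 0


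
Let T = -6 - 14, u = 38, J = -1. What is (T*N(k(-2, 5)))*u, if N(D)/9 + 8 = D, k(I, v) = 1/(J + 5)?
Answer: 53010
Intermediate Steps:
k(I, v) = ¼ (k(I, v) = 1/(-1 + 5) = 1/4 = ¼)
N(D) = -72 + 9*D
T = -20
(T*N(k(-2, 5)))*u = -20*(-72 + 9*(¼))*38 = -20*(-72 + 9/4)*38 = -20*(-279/4)*38 = 1395*38 = 53010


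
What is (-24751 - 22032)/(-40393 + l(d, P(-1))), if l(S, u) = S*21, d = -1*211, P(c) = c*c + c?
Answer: 46783/44824 ≈ 1.0437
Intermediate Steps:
P(c) = c + c**2 (P(c) = c**2 + c = c + c**2)
d = -211
l(S, u) = 21*S
(-24751 - 22032)/(-40393 + l(d, P(-1))) = (-24751 - 22032)/(-40393 + 21*(-211)) = -46783/(-40393 - 4431) = -46783/(-44824) = -46783*(-1/44824) = 46783/44824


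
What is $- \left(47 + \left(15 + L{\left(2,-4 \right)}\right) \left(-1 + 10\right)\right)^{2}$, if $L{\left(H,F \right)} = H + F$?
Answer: $-26896$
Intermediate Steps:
$L{\left(H,F \right)} = F + H$
$- \left(47 + \left(15 + L{\left(2,-4 \right)}\right) \left(-1 + 10\right)\right)^{2} = - \left(47 + \left(15 + \left(-4 + 2\right)\right) \left(-1 + 10\right)\right)^{2} = - \left(47 + \left(15 - 2\right) 9\right)^{2} = - \left(47 + 13 \cdot 9\right)^{2} = - \left(47 + 117\right)^{2} = - 164^{2} = \left(-1\right) 26896 = -26896$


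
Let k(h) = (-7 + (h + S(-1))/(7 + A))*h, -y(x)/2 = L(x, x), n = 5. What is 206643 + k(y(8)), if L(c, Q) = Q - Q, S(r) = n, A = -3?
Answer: 206643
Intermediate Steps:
S(r) = 5
L(c, Q) = 0
y(x) = 0 (y(x) = -2*0 = 0)
k(h) = h*(-23/4 + h/4) (k(h) = (-7 + (h + 5)/(7 - 3))*h = (-7 + (5 + h)/4)*h = (-7 + (5 + h)*(¼))*h = (-7 + (5/4 + h/4))*h = (-23/4 + h/4)*h = h*(-23/4 + h/4))
206643 + k(y(8)) = 206643 + (¼)*0*(-23 + 0) = 206643 + (¼)*0*(-23) = 206643 + 0 = 206643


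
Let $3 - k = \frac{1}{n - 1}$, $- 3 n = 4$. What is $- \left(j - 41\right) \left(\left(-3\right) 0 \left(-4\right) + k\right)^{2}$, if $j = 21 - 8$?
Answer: $\frac{2304}{7} \approx 329.14$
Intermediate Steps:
$n = - \frac{4}{3}$ ($n = \left(- \frac{1}{3}\right) 4 = - \frac{4}{3} \approx -1.3333$)
$k = \frac{24}{7}$ ($k = 3 - \frac{1}{- \frac{4}{3} - 1} = 3 - \frac{1}{- \frac{7}{3}} = 3 - - \frac{3}{7} = 3 + \frac{3}{7} = \frac{24}{7} \approx 3.4286$)
$j = 13$
$- \left(j - 41\right) \left(\left(-3\right) 0 \left(-4\right) + k\right)^{2} = - \left(13 - 41\right) \left(\left(-3\right) 0 \left(-4\right) + \frac{24}{7}\right)^{2} = - \left(-28\right) \left(0 \left(-4\right) + \frac{24}{7}\right)^{2} = - \left(-28\right) \left(0 + \frac{24}{7}\right)^{2} = - \left(-28\right) \left(\frac{24}{7}\right)^{2} = - \frac{\left(-28\right) 576}{49} = \left(-1\right) \left(- \frac{2304}{7}\right) = \frac{2304}{7}$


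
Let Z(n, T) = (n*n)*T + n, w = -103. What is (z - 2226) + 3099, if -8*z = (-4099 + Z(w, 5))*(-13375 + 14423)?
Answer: -6397560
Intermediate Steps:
Z(n, T) = n + T*n² (Z(n, T) = n²*T + n = T*n² + n = n + T*n²)
z = -6398433 (z = -(-4099 - 103*(1 + 5*(-103)))*(-13375 + 14423)/8 = -(-4099 - 103*(1 - 515))*1048/8 = -(-4099 - 103*(-514))*1048/8 = -(-4099 + 52942)*1048/8 = -48843*1048/8 = -⅛*51187464 = -6398433)
(z - 2226) + 3099 = (-6398433 - 2226) + 3099 = -6400659 + 3099 = -6397560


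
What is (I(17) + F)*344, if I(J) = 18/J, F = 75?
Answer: 444792/17 ≈ 26164.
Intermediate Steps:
(I(17) + F)*344 = (18/17 + 75)*344 = (1293/17)*344 = 444792/17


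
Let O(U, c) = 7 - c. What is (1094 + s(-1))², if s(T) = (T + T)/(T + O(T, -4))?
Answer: 29909961/25 ≈ 1.1964e+6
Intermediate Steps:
s(T) = 2*T/(11 + T) (s(T) = (T + T)/(T + (7 - 1*(-4))) = (2*T)/(T + (7 + 4)) = (2*T)/(T + 11) = (2*T)/(11 + T) = 2*T/(11 + T))
(1094 + s(-1))² = (1094 + 2*(-1)/(11 - 1))² = (1094 + 2*(-1)/10)² = (1094 + 2*(-1)*(⅒))² = (1094 - ⅕)² = (5469/5)² = 29909961/25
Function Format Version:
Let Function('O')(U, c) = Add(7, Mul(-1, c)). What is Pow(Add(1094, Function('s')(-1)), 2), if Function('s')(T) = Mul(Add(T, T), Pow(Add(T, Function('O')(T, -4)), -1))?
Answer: Rational(29909961, 25) ≈ 1.1964e+6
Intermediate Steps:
Function('s')(T) = Mul(2, T, Pow(Add(11, T), -1)) (Function('s')(T) = Mul(Add(T, T), Pow(Add(T, Add(7, Mul(-1, -4))), -1)) = Mul(Mul(2, T), Pow(Add(T, Add(7, 4)), -1)) = Mul(Mul(2, T), Pow(Add(T, 11), -1)) = Mul(Mul(2, T), Pow(Add(11, T), -1)) = Mul(2, T, Pow(Add(11, T), -1)))
Pow(Add(1094, Function('s')(-1)), 2) = Pow(Add(1094, Mul(2, -1, Pow(Add(11, -1), -1))), 2) = Pow(Add(1094, Mul(2, -1, Pow(10, -1))), 2) = Pow(Add(1094, Mul(2, -1, Rational(1, 10))), 2) = Pow(Add(1094, Rational(-1, 5)), 2) = Pow(Rational(5469, 5), 2) = Rational(29909961, 25)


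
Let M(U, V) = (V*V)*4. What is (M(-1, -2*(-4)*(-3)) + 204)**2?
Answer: 6290064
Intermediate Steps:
M(U, V) = 4*V**2 (M(U, V) = V**2*4 = 4*V**2)
(M(-1, -2*(-4)*(-3)) + 204)**2 = (4*(-2*(-4)*(-3))**2 + 204)**2 = (4*(8*(-3))**2 + 204)**2 = (4*(-24)**2 + 204)**2 = (4*576 + 204)**2 = (2304 + 204)**2 = 2508**2 = 6290064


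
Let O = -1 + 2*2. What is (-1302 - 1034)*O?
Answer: -7008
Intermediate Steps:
O = 3 (O = -1 + 4 = 3)
(-1302 - 1034)*O = (-1302 - 1034)*3 = -2336*3 = -7008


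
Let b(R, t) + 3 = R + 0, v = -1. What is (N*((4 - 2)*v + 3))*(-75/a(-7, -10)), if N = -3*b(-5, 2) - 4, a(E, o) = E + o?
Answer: 1500/17 ≈ 88.235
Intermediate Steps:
b(R, t) = -3 + R (b(R, t) = -3 + (R + 0) = -3 + R)
N = 20 (N = -3*(-3 - 5) - 4 = -3*(-8) - 4 = 24 - 4 = 20)
(N*((4 - 2)*v + 3))*(-75/a(-7, -10)) = (20*((4 - 2)*(-1) + 3))*(-75/(-7 - 10)) = (20*(2*(-1) + 3))*(-75/(-17)) = (20*(-2 + 3))*(-75*(-1/17)) = (20*1)*(75/17) = 20*(75/17) = 1500/17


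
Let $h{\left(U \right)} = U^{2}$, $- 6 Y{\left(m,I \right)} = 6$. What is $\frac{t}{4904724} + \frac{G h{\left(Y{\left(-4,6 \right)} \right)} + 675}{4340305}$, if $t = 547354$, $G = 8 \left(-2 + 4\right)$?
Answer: $\frac{16295016899}{145808206170} \approx 0.11176$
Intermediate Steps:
$G = 16$ ($G = 8 \cdot 2 = 16$)
$Y{\left(m,I \right)} = -1$ ($Y{\left(m,I \right)} = \left(- \frac{1}{6}\right) 6 = -1$)
$\frac{t}{4904724} + \frac{G h{\left(Y{\left(-4,6 \right)} \right)} + 675}{4340305} = \frac{547354}{4904724} + \frac{16 \left(-1\right)^{2} + 675}{4340305} = 547354 \cdot \frac{1}{4904724} + \left(16 \cdot 1 + 675\right) \frac{1}{4340305} = \frac{3749}{33594} + \left(16 + 675\right) \frac{1}{4340305} = \frac{3749}{33594} + 691 \cdot \frac{1}{4340305} = \frac{3749}{33594} + \frac{691}{4340305} = \frac{16295016899}{145808206170}$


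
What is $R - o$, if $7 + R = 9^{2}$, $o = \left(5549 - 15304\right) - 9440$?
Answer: $19269$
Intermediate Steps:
$o = -19195$ ($o = -9755 - 9440 = -19195$)
$R = 74$ ($R = -7 + 9^{2} = -7 + 81 = 74$)
$R - o = 74 - -19195 = 74 + 19195 = 19269$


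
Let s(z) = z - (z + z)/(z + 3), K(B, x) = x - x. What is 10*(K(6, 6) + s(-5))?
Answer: -100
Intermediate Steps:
K(B, x) = 0
s(z) = z - 2*z/(3 + z)
10*(K(6, 6) + s(-5)) = 10*(0 - 5*(1 - 5)/(3 - 5)) = 10*(0 - 5*(-4)/(-2)) = 10*(0 - 5*(-½)*(-4)) = 10*(0 - 10) = 10*(-10) = -100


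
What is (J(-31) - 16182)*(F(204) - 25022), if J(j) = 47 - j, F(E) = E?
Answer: 399669072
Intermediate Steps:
(J(-31) - 16182)*(F(204) - 25022) = ((47 - 1*(-31)) - 16182)*(204 - 25022) = ((47 + 31) - 16182)*(-24818) = (78 - 16182)*(-24818) = -16104*(-24818) = 399669072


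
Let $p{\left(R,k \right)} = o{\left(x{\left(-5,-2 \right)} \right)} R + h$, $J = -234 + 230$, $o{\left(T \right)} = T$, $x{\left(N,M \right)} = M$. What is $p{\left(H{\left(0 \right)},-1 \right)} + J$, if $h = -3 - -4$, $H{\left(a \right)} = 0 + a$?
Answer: $-3$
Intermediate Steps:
$H{\left(a \right)} = a$
$J = -4$
$h = 1$ ($h = -3 + 4 = 1$)
$p{\left(R,k \right)} = 1 - 2 R$ ($p{\left(R,k \right)} = - 2 R + 1 = 1 - 2 R$)
$p{\left(H{\left(0 \right)},-1 \right)} + J = \left(1 - 0\right) - 4 = \left(1 + 0\right) - 4 = 1 - 4 = -3$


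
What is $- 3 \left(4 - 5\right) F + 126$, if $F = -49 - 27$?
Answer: $-102$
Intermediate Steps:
$F = -76$
$- 3 \left(4 - 5\right) F + 126 = - 3 \left(4 - 5\right) \left(-76\right) + 126 = \left(-3\right) \left(-1\right) \left(-76\right) + 126 = 3 \left(-76\right) + 126 = -228 + 126 = -102$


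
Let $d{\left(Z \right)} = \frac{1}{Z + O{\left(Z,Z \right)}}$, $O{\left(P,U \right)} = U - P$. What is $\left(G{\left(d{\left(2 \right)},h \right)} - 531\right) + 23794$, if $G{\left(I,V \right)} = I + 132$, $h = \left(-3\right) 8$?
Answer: $\frac{46791}{2} \approx 23396.0$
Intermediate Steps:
$h = -24$
$d{\left(Z \right)} = \frac{1}{Z}$ ($d{\left(Z \right)} = \frac{1}{Z + \left(Z - Z\right)} = \frac{1}{Z + 0} = \frac{1}{Z}$)
$G{\left(I,V \right)} = 132 + I$
$\left(G{\left(d{\left(2 \right)},h \right)} - 531\right) + 23794 = \left(\left(132 + \frac{1}{2}\right) - 531\right) + 23794 = \left(\frac{265}{2} - 531\right) + 23794 = - \frac{797}{2} + 23794 = \frac{46791}{2}$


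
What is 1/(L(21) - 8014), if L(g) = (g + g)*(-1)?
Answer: -1/8056 ≈ -0.00012413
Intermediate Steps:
L(g) = -2*g (L(g) = (2*g)*(-1) = -2*g)
1/(L(21) - 8014) = 1/(-2*21 - 8014) = 1/(-42 - 8014) = 1/(-8056) = -1/8056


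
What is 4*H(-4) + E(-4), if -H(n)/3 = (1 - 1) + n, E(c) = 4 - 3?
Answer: 49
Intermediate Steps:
E(c) = 1
H(n) = -3*n (H(n) = -3*((1 - 1) + n) = -3*(0 + n) = -3*n)
4*H(-4) + E(-4) = 4*(-3*(-4)) + 1 = 4*12 + 1 = 48 + 1 = 49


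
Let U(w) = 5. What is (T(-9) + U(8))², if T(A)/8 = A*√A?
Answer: (5 - 216*I)² ≈ -46631.0 - 2160.0*I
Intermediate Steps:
T(A) = 8*A^(3/2) (T(A) = 8*(A*√A) = 8*A^(3/2))
(T(-9) + U(8))² = (8*(-9)^(3/2) + 5)² = (8*(-27*I) + 5)² = (-216*I + 5)² = (5 - 216*I)²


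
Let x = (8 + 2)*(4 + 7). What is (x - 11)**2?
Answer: 9801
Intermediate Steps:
x = 110 (x = 10*11 = 110)
(x - 11)**2 = (110 - 11)**2 = 99**2 = 9801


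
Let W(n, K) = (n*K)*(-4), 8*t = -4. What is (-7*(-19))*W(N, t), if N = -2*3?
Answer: -1596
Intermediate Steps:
N = -6
t = -½ (t = (⅛)*(-4) = -½ ≈ -0.50000)
W(n, K) = -4*K*n (W(n, K) = (K*n)*(-4) = -4*K*n)
(-7*(-19))*W(N, t) = (-7*(-19))*(-4*(-½)*(-6)) = 133*(-12) = -1596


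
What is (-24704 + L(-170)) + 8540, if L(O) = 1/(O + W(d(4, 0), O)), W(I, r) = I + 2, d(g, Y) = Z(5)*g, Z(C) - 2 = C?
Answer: -2262961/140 ≈ -16164.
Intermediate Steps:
Z(C) = 2 + C
d(g, Y) = 7*g (d(g, Y) = (2 + 5)*g = 7*g)
W(I, r) = 2 + I
L(O) = 1/(30 + O) (L(O) = 1/(O + (2 + 7*4)) = 1/(O + (2 + 28)) = 1/(O + 30) = 1/(30 + O))
(-24704 + L(-170)) + 8540 = (-24704 + 1/(30 - 170)) + 8540 = (-24704 + 1/(-140)) + 8540 = (-24704 - 1/140) + 8540 = -3458561/140 + 8540 = -2262961/140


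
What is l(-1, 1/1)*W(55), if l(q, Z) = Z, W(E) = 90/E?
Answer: 18/11 ≈ 1.6364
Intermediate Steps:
l(-1, 1/1)*W(55) = (90/55)/1 = 1*(90*(1/55)) = 1*(18/11) = 18/11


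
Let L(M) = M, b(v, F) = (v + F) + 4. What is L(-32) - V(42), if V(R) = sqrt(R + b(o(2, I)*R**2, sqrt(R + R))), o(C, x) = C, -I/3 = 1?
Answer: -32 - sqrt(3574 + 2*sqrt(21)) ≈ -91.859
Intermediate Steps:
I = -3 (I = -3*1 = -3)
b(v, F) = 4 + F + v (b(v, F) = (F + v) + 4 = 4 + F + v)
V(R) = sqrt(4 + R + 2*R**2 + sqrt(2)*sqrt(R)) (V(R) = sqrt(R + (4 + sqrt(R + R) + 2*R**2)) = sqrt(R + (4 + sqrt(2*R) + 2*R**2)) = sqrt(R + (4 + sqrt(2)*sqrt(R) + 2*R**2)) = sqrt(R + (4 + 2*R**2 + sqrt(2)*sqrt(R))) = sqrt(4 + R + 2*R**2 + sqrt(2)*sqrt(R)))
L(-32) - V(42) = -32 - sqrt(4 + 42 + 2*42**2 + sqrt(2)*sqrt(42)) = -32 - sqrt(4 + 42 + 2*1764 + 2*sqrt(21)) = -32 - sqrt(4 + 42 + 3528 + 2*sqrt(21)) = -32 - sqrt(3574 + 2*sqrt(21))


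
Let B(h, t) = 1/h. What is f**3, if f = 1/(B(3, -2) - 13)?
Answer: -27/54872 ≈ -0.00049205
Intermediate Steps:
f = -3/38 (f = 1/(1/3 - 13) = 1/(-38/3) = -3/38 ≈ -0.078947)
f**3 = (-3/38)**3 = -27/54872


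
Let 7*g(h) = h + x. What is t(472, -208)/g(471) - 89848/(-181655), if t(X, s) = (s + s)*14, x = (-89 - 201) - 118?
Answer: -1057150088/1634895 ≈ -646.62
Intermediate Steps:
x = -408 (x = -290 - 118 = -408)
t(X, s) = 28*s (t(X, s) = (2*s)*14 = 28*s)
g(h) = -408/7 + h/7 (g(h) = (h - 408)/7 = (-408 + h)/7 = -408/7 + h/7)
t(472, -208)/g(471) - 89848/(-181655) = (28*(-208))/(-408/7 + (1/7)*471) - 89848/(-181655) = -5824/(-408/7 + 471/7) - 89848*(-1/181655) = -5824/9 + 89848/181655 = -1057150088/1634895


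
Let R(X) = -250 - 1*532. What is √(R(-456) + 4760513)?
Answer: 3*√528859 ≈ 2181.7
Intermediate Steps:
R(X) = -782 (R(X) = -250 - 532 = -782)
√(R(-456) + 4760513) = √(-782 + 4760513) = √4759731 = 3*√528859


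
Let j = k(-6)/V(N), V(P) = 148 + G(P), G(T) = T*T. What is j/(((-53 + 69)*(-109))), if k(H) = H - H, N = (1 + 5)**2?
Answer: 0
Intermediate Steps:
N = 36 (N = 6**2 = 36)
G(T) = T**2
V(P) = 148 + P**2
k(H) = 0
j = 0 (j = 0/(148 + 36**2) = 0/(148 + 1296) = 0/1444 = 0*(1/1444) = 0)
j/(((-53 + 69)*(-109))) = 0/(((-53 + 69)*(-109))) = 0/((16*(-109))) = 0/(-1744) = 0*(-1/1744) = 0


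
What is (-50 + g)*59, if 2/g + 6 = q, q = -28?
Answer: -50209/17 ≈ -2953.5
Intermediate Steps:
g = -1/17 (g = 2/(-6 - 28) = 2/(-34) = 2*(-1/34) = -1/17 ≈ -0.058824)
(-50 + g)*59 = (-50 - 1/17)*59 = -851/17*59 = -50209/17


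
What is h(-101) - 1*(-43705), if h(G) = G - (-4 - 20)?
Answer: 43628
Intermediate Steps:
h(G) = 24 + G (h(G) = G - 1*(-24) = G + 24 = 24 + G)
h(-101) - 1*(-43705) = (24 - 101) - 1*(-43705) = -77 + 43705 = 43628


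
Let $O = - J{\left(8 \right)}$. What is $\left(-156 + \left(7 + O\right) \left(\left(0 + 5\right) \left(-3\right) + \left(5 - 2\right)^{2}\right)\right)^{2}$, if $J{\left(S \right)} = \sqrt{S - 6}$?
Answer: $39276 - 2376 \sqrt{2} \approx 35916.0$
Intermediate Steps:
$J{\left(S \right)} = \sqrt{-6 + S}$
$O = - \sqrt{2}$ ($O = - \sqrt{-6 + 8} = - \sqrt{2} \approx -1.4142$)
$\left(-156 + \left(7 + O\right) \left(\left(0 + 5\right) \left(-3\right) + \left(5 - 2\right)^{2}\right)\right)^{2} = \left(-156 + \left(7 - \sqrt{2}\right) \left(\left(0 + 5\right) \left(-3\right) + \left(5 - 2\right)^{2}\right)\right)^{2} = \left(-156 + \left(7 - \sqrt{2}\right) \left(5 \left(-3\right) + 3^{2}\right)\right)^{2} = \left(-156 + \left(7 - \sqrt{2}\right) \left(-15 + 9\right)\right)^{2} = \left(-156 + \left(7 - \sqrt{2}\right) \left(-6\right)\right)^{2} = \left(-156 - \left(42 - 6 \sqrt{2}\right)\right)^{2} = \left(-198 + 6 \sqrt{2}\right)^{2}$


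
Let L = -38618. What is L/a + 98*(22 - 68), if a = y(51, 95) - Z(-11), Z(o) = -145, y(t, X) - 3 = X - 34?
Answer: -980790/209 ≈ -4692.8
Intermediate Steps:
y(t, X) = -31 + X (y(t, X) = 3 + (X - 34) = 3 + (-34 + X) = -31 + X)
a = 209 (a = (-31 + 95) - 1*(-145) = 64 + 145 = 209)
L/a + 98*(22 - 68) = -38618/209 + 98*(22 - 68) = -38618*1/209 + 98*(-46) = -38618/209 - 4508 = -980790/209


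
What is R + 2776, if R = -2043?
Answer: 733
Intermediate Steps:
R + 2776 = -2043 + 2776 = 733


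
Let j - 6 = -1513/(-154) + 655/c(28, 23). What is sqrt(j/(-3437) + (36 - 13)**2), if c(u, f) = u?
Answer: sqrt(3024480092205)/75614 ≈ 23.000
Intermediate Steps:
j = 12079/308 (j = 6 + (-1513/(-154) + 655/28) = 6 + (-1513*(-1/154) + 655*(1/28)) = 6 + (1513/154 + 655/28) = 6 + 10231/308 = 12079/308 ≈ 39.218)
sqrt(j/(-3437) + (36 - 13)**2) = sqrt((12079/308)/(-3437) + (36 - 13)**2) = sqrt((12079/308)*(-1/3437) + 23**2) = sqrt(-12079/1058596 + 529) = sqrt(559985205/1058596) = sqrt(3024480092205)/75614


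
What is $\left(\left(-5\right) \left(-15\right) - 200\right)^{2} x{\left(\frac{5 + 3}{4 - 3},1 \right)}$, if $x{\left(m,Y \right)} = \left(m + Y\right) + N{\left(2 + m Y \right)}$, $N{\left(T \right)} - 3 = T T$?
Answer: $1750000$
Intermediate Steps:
$N{\left(T \right)} = 3 + T^{2}$ ($N{\left(T \right)} = 3 + T T = 3 + T^{2}$)
$x{\left(m,Y \right)} = 3 + Y + m + \left(2 + Y m\right)^{2}$ ($x{\left(m,Y \right)} = \left(m + Y\right) + \left(3 + \left(2 + m Y\right)^{2}\right) = \left(Y + m\right) + \left(3 + \left(2 + Y m\right)^{2}\right) = 3 + Y + m + \left(2 + Y m\right)^{2}$)
$\left(\left(-5\right) \left(-15\right) - 200\right)^{2} x{\left(\frac{5 + 3}{4 - 3},1 \right)} = \left(\left(-5\right) \left(-15\right) - 200\right)^{2} \left(3 + 1 + \frac{5 + 3}{4 - 3} + \left(2 + 1 \frac{5 + 3}{4 - 3}\right)^{2}\right) = \left(75 - 200\right)^{2} \left(3 + 1 + \frac{8}{1} + \left(2 + 1 \cdot \frac{8}{1}\right)^{2}\right) = \left(-125\right)^{2} \left(3 + 1 + 8 \cdot 1 + \left(2 + 1 \cdot 8 \cdot 1\right)^{2}\right) = 15625 \left(3 + 1 + 8 + \left(2 + 1 \cdot 8\right)^{2}\right) = 15625 \left(3 + 1 + 8 + \left(2 + 8\right)^{2}\right) = 15625 \left(3 + 1 + 8 + 10^{2}\right) = 15625 \left(3 + 1 + 8 + 100\right) = 15625 \cdot 112 = 1750000$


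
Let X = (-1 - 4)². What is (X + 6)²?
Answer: 961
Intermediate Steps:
X = 25 (X = (-5)² = 25)
(X + 6)² = (25 + 6)² = 31² = 961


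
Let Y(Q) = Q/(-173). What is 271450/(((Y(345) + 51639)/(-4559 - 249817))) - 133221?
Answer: -729766849069/496289 ≈ -1.4704e+6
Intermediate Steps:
Y(Q) = -Q/173 (Y(Q) = Q*(-1/173) = -Q/173)
271450/(((Y(345) + 51639)/(-4559 - 249817))) - 133221 = 271450/(((-1/173*345 + 51639)/(-4559 - 249817))) - 133221 = 271450/(((-345/173 + 51639)/(-254376))) - 133221 = 271450/(((8933202/173)*(-1/254376))) - 133221 = 271450/(-496289/2444836) - 133221 = 271450*(-2444836/496289) - 133221 = -663650732200/496289 - 133221 = -729766849069/496289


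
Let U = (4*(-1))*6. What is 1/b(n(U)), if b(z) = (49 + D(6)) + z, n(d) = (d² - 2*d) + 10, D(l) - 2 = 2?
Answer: 1/687 ≈ 0.0014556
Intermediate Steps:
D(l) = 4 (D(l) = 2 + 2 = 4)
U = -24 (U = -4*6 = -24)
n(d) = 10 + d² - 2*d
b(z) = 53 + z (b(z) = (49 + 4) + z = 53 + z)
1/b(n(U)) = 1/(53 + (10 + (-24)² - 2*(-24))) = 1/(53 + (10 + 576 + 48)) = 1/(53 + 634) = 1/687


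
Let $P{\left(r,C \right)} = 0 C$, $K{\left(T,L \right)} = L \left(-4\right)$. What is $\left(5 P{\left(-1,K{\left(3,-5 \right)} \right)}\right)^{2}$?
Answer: $0$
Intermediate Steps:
$K{\left(T,L \right)} = - 4 L$
$P{\left(r,C \right)} = 0$
$\left(5 P{\left(-1,K{\left(3,-5 \right)} \right)}\right)^{2} = \left(5 \cdot 0\right)^{2} = 0^{2} = 0$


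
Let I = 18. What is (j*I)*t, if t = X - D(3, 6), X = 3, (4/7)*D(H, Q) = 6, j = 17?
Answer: -2295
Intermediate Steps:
D(H, Q) = 21/2 (D(H, Q) = (7/4)*6 = 21/2)
t = -15/2 (t = 3 - 1*21/2 = 3 - 21/2 = -15/2 ≈ -7.5000)
(j*I)*t = (17*18)*(-15/2) = 306*(-15/2) = -2295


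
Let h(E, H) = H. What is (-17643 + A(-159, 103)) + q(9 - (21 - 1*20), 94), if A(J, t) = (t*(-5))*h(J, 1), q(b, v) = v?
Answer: -18064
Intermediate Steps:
A(J, t) = -5*t (A(J, t) = (t*(-5))*1 = -5*t*1 = -5*t)
(-17643 + A(-159, 103)) + q(9 - (21 - 1*20), 94) = (-17643 - 5*103) + 94 = (-17643 - 515) + 94 = -18158 + 94 = -18064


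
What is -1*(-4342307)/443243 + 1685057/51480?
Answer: 88221062201/2074377240 ≈ 42.529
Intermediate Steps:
-1*(-4342307)/443243 + 1685057/51480 = 4342307*(1/443243) + 1685057*(1/51480) = 4342307/443243 + 153187/4680 = 88221062201/2074377240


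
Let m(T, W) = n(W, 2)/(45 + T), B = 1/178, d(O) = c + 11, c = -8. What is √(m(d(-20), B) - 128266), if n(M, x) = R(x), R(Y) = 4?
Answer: I*√4617573/6 ≈ 358.14*I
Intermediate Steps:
n(M, x) = 4
d(O) = 3 (d(O) = -8 + 11 = 3)
B = 1/178 ≈ 0.0056180
m(T, W) = 4/(45 + T)
√(m(d(-20), B) - 128266) = √(4/(45 + 3) - 128266) = √(4/48 - 128266) = √(4*(1/48) - 128266) = √(1/12 - 128266) = √(-1539191/12) = I*√4617573/6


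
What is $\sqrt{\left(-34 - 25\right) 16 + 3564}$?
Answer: $2 \sqrt{655} \approx 51.186$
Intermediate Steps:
$\sqrt{\left(-34 - 25\right) 16 + 3564} = \sqrt{\left(-59\right) 16 + 3564} = \sqrt{-944 + 3564} = \sqrt{2620} = 2 \sqrt{655}$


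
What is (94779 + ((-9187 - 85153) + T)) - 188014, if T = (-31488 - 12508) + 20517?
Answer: -211054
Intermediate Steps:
T = -23479 (T = -43996 + 20517 = -23479)
(94779 + ((-9187 - 85153) + T)) - 188014 = (94779 + ((-9187 - 85153) - 23479)) - 188014 = (94779 + (-94340 - 23479)) - 188014 = (94779 - 117819) - 188014 = -23040 - 188014 = -211054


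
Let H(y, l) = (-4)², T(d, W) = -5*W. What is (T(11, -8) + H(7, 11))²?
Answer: 3136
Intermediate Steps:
H(y, l) = 16
(T(11, -8) + H(7, 11))² = (-5*(-8) + 16)² = (40 + 16)² = 56² = 3136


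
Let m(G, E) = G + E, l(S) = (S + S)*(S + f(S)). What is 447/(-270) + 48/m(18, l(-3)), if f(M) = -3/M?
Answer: -1/18 ≈ -0.055556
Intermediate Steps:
l(S) = 2*S*(S - 3/S) (l(S) = (S + S)*(S - 3/S) = (2*S)*(S - 3/S) = 2*S*(S - 3/S))
m(G, E) = E + G
447/(-270) + 48/m(18, l(-3)) = 447/(-270) + 48/((-6 + 2*(-3)²) + 18) = 447*(-1/270) + 48/((-6 + 2*9) + 18) = -149/90 + 48/((-6 + 18) + 18) = -149/90 + 48/(12 + 18) = -149/90 + 48/30 = -149/90 + 48*(1/30) = -149/90 + 8/5 = -1/18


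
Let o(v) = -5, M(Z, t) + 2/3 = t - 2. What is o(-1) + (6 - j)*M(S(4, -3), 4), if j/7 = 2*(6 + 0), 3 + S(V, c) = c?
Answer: -109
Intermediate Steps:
S(V, c) = -3 + c
M(Z, t) = -8/3 + t (M(Z, t) = -2/3 + (t - 2) = -2/3 + (-2 + t) = -8/3 + t)
j = 84 (j = 7*(2*(6 + 0)) = 7*(2*6) = 7*12 = 84)
o(-1) + (6 - j)*M(S(4, -3), 4) = -5 + (6 - 1*84)*(-8/3 + 4) = -5 + (6 - 84)*(4/3) = -5 - 78*4/3 = -5 - 104 = -109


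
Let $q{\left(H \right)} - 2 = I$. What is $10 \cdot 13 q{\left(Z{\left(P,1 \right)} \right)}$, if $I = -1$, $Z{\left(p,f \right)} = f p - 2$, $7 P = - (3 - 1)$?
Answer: $130$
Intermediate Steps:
$P = - \frac{2}{7}$ ($P = \frac{\left(-1\right) \left(3 - 1\right)}{7} = \frac{\left(-1\right) 2}{7} = \frac{1}{7} \left(-2\right) = - \frac{2}{7} \approx -0.28571$)
$Z{\left(p,f \right)} = -2 + f p$
$q{\left(H \right)} = 1$ ($q{\left(H \right)} = 2 - 1 = 1$)
$10 \cdot 13 q{\left(Z{\left(P,1 \right)} \right)} = 10 \cdot 13 \cdot 1 = 130 \cdot 1 = 130$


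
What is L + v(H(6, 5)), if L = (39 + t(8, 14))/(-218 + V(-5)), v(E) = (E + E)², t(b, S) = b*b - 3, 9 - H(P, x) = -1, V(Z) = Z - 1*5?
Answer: 22775/57 ≈ 399.56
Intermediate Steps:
V(Z) = -5 + Z (V(Z) = Z - 5 = -5 + Z)
H(P, x) = 10 (H(P, x) = 9 - 1*(-1) = 9 + 1 = 10)
t(b, S) = -3 + b² (t(b, S) = b² - 3 = -3 + b²)
v(E) = 4*E² (v(E) = (2*E)² = 4*E²)
L = -25/57 (L = (39 + (-3 + 8²))/(-218 + (-5 - 5)) = (39 + (-3 + 64))/(-218 - 10) = (39 + 61)/(-228) = 100*(-1/228) = -25/57 ≈ -0.43860)
L + v(H(6, 5)) = -25/57 + 4*10² = -25/57 + 4*100 = -25/57 + 400 = 22775/57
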